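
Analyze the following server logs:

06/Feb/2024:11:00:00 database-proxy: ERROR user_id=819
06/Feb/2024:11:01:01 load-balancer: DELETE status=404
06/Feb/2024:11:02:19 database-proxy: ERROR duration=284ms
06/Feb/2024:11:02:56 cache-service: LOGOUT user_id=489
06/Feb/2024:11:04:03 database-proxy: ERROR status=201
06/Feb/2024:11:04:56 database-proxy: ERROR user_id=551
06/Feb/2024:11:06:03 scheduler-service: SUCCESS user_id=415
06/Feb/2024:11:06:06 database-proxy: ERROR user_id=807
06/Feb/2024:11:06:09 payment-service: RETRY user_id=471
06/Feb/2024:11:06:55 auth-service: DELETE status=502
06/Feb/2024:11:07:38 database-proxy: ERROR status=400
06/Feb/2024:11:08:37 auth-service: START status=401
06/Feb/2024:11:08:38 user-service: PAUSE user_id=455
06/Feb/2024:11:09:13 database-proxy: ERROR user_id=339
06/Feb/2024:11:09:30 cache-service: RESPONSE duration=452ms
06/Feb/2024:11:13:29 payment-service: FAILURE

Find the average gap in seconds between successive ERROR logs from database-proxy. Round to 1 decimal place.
92.2

To calculate average interval:

1. Find all ERROR events for database-proxy in order
2. Calculate time gaps between consecutive events
3. Compute mean of gaps: 553 / 6 = 92.2 seconds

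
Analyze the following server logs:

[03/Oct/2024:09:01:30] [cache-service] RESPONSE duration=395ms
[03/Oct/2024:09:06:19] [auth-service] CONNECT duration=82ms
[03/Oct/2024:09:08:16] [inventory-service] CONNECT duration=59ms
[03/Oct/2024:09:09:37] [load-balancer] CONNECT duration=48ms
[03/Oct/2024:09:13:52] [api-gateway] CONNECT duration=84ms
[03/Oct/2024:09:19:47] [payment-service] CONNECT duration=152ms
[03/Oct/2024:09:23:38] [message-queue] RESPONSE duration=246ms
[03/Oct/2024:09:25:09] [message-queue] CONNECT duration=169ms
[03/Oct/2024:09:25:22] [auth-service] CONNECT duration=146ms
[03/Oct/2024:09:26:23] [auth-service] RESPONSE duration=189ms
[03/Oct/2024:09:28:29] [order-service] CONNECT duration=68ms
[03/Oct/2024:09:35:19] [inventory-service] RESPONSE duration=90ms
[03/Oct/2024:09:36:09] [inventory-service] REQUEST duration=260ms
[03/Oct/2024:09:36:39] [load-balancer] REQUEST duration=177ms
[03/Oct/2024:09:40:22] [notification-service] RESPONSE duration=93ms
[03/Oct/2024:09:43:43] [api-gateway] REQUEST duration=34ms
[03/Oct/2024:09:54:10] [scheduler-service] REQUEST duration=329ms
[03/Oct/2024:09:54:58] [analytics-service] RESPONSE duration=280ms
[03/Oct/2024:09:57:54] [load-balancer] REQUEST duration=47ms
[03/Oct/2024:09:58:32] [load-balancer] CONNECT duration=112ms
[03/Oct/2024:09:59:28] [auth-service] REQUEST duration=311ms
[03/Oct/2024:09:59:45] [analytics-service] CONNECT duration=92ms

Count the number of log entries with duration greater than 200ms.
6

To count timeouts:

1. Threshold: 200ms
2. Extract duration from each log entry
3. Count entries where duration > 200
4. Timeout count: 6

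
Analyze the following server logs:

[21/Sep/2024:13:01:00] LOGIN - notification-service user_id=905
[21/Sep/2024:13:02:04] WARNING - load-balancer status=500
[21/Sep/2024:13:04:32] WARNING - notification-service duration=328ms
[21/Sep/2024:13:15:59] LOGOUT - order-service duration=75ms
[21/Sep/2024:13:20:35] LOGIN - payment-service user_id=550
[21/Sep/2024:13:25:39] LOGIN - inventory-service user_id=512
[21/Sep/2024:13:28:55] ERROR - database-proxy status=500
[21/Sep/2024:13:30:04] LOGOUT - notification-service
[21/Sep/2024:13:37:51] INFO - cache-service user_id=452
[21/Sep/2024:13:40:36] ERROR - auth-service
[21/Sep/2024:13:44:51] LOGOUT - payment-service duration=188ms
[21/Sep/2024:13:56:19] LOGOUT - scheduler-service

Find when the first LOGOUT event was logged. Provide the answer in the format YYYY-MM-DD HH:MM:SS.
2024-09-21 13:15:59

To find the first event:

1. Filter for all LOGOUT events
2. Sort by timestamp
3. Select the first one
4. Timestamp: 2024-09-21 13:15:59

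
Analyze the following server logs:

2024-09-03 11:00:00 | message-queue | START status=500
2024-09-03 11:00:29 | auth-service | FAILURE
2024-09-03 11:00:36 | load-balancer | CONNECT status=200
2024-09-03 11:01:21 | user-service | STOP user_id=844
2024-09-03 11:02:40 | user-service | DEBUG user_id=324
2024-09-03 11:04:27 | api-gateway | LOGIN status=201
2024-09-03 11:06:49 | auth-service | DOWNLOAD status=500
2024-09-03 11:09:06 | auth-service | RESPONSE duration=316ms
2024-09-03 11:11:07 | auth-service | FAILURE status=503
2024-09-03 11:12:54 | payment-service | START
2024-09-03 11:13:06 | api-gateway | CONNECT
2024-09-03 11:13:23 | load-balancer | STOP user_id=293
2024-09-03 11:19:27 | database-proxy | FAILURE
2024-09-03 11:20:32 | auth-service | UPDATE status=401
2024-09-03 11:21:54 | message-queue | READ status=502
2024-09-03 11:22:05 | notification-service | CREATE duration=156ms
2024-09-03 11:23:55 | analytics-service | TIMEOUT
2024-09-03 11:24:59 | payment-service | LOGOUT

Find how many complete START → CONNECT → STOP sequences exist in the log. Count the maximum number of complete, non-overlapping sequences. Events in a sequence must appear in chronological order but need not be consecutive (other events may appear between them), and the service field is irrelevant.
2

To count sequences:

1. Look for pattern: START → CONNECT → STOP
2. Greedily scan the log in chronological order, matching each sequence element in turn (ignoring service)
3. Each time the full pattern completes, increment the count and restart matching from the next event
4. Complete non-overlapping sequences found: 2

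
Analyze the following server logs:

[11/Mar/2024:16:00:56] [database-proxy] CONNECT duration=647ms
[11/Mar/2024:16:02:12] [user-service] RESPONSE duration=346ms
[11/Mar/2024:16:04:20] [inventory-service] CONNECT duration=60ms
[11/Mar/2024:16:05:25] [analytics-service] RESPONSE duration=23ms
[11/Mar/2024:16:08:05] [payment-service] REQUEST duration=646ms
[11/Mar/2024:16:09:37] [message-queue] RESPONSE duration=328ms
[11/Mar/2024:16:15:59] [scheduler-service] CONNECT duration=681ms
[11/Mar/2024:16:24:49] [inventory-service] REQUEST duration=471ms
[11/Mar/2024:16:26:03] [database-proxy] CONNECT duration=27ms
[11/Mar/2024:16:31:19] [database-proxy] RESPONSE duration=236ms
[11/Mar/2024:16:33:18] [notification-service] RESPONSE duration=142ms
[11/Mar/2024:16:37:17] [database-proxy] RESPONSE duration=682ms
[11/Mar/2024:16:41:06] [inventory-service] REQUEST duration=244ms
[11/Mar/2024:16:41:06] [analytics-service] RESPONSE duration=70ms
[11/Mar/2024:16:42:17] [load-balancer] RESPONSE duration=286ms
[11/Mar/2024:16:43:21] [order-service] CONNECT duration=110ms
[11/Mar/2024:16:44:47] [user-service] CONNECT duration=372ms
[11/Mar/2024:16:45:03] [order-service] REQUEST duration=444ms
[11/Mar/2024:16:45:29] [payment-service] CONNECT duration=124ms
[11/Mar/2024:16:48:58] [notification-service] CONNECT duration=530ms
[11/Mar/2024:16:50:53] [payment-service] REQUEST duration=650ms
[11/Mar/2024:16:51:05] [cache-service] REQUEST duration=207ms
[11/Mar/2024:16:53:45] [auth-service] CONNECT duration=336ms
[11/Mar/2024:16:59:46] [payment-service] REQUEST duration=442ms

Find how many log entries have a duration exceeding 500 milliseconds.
6

To count timeouts:

1. Threshold: 500ms
2. Extract duration from each log entry
3. Count entries where duration > 500
4. Timeout count: 6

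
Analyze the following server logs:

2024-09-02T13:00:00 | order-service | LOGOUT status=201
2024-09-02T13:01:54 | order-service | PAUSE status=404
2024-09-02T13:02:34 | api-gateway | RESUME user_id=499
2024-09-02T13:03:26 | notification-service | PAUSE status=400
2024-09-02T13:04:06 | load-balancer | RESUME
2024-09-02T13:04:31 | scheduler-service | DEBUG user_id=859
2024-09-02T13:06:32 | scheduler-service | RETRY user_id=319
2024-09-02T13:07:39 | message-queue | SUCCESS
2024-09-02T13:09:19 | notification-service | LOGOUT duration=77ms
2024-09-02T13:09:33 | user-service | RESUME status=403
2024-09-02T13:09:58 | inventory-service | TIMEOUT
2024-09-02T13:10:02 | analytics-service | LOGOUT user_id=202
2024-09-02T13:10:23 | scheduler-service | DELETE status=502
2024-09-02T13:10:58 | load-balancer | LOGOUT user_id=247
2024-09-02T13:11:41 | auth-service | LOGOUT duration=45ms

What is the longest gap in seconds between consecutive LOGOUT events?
559

To find the longest gap:

1. Extract all LOGOUT events in chronological order
2. Calculate time differences between consecutive events
3. Find the maximum difference
4. Longest gap: 559 seconds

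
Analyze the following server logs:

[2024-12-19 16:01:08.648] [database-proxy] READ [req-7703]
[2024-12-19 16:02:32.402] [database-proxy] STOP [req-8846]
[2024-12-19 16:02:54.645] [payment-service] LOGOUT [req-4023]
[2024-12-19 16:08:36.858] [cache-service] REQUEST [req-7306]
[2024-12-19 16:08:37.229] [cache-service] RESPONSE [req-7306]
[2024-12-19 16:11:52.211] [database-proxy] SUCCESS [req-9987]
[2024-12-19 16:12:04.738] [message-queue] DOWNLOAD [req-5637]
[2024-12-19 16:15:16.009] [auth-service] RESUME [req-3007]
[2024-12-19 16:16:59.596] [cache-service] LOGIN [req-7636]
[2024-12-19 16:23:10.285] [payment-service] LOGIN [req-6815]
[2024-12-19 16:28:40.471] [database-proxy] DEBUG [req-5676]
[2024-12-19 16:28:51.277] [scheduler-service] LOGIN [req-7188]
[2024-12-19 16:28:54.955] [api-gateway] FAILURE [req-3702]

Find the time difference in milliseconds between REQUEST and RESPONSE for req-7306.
371

To calculate latency:

1. Find REQUEST with id req-7306: 2024-12-19 16:08:36.858
2. Find RESPONSE with id req-7306: 2024-12-19 16:08:37.229
3. Latency: 2024-12-19 16:08:37.229 - 2024-12-19 16:08:36.858 = 371ms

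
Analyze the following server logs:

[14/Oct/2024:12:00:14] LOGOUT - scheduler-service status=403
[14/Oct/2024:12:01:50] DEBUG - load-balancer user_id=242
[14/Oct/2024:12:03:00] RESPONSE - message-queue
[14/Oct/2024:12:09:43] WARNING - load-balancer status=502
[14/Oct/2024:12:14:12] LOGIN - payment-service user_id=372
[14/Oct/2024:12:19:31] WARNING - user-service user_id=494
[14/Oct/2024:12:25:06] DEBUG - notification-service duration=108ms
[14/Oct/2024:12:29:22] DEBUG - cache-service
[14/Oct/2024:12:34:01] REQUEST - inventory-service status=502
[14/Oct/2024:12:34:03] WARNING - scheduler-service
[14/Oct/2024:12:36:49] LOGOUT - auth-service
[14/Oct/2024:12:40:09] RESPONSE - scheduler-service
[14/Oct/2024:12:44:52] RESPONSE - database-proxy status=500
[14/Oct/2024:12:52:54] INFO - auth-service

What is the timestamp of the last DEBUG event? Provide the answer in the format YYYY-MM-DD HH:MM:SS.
2024-10-14 12:29:22

To find the last event:

1. Filter for all DEBUG events
2. Sort by timestamp
3. Select the last one
4. Timestamp: 2024-10-14 12:29:22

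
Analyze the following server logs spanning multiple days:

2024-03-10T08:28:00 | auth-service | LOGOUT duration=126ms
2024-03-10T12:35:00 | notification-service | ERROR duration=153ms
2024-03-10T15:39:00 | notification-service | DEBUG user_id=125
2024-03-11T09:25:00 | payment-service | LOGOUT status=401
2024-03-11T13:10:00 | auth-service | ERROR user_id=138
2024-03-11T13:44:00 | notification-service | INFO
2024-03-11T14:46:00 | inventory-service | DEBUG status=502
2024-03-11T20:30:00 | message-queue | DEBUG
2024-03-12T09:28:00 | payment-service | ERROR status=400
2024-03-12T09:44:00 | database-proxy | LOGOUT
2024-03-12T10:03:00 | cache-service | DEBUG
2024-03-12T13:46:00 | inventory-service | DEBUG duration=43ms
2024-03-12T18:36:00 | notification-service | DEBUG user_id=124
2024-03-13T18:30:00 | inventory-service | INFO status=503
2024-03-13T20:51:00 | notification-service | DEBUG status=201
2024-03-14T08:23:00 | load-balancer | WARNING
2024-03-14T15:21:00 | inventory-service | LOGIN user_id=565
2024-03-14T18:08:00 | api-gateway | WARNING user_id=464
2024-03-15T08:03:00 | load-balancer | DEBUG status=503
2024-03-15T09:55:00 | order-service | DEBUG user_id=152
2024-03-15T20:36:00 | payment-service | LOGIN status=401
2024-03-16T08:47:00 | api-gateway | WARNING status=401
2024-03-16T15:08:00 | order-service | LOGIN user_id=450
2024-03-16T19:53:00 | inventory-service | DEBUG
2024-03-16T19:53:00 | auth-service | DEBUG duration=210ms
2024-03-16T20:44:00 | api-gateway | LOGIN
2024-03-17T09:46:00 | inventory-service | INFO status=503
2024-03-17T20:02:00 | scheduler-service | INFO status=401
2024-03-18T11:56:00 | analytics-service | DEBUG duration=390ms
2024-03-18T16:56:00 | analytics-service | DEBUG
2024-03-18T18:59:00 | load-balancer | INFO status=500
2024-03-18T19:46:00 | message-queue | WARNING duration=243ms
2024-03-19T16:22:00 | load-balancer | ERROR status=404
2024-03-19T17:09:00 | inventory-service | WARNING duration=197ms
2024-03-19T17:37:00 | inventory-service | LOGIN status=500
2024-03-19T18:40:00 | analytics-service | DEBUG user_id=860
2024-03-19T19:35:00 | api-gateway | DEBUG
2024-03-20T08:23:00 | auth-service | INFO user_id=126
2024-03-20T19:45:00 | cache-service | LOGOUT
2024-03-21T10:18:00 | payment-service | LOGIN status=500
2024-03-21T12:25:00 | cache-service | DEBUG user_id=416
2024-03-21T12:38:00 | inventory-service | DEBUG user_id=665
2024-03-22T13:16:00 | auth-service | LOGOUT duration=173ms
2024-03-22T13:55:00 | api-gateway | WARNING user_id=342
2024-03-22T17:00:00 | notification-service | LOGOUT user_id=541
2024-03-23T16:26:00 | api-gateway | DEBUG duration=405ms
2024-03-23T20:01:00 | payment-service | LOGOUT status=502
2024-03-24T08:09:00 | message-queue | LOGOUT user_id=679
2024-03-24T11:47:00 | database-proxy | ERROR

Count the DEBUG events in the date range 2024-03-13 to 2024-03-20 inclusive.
9

To filter by date range:

1. Date range: 2024-03-13 through 2024-03-20, both dates inclusive
2. Filter for DEBUG events whose date falls in this range
3. Count matching events: 9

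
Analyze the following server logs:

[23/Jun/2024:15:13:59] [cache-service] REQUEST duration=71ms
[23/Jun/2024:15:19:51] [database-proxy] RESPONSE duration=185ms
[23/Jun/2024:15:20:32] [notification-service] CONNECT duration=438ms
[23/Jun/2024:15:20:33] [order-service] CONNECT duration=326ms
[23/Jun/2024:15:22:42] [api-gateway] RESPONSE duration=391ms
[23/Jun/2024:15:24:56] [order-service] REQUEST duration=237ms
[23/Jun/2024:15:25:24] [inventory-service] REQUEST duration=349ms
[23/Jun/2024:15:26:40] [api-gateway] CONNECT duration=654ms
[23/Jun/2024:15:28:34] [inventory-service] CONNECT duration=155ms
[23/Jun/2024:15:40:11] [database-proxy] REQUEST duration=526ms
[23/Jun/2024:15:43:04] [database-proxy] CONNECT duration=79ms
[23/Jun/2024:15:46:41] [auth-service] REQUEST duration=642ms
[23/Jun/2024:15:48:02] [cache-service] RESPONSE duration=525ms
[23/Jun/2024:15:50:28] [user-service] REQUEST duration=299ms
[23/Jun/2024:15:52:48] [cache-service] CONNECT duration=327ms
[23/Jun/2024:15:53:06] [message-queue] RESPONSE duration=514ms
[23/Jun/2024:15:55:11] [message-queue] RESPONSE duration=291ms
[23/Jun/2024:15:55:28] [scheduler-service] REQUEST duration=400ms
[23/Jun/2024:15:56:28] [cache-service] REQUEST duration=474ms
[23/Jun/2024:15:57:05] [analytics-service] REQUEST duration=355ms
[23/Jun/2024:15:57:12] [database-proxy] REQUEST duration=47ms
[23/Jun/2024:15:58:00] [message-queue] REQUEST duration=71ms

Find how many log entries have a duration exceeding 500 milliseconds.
5

To count timeouts:

1. Threshold: 500ms
2. Extract duration from each log entry
3. Count entries where duration > 500
4. Timeout count: 5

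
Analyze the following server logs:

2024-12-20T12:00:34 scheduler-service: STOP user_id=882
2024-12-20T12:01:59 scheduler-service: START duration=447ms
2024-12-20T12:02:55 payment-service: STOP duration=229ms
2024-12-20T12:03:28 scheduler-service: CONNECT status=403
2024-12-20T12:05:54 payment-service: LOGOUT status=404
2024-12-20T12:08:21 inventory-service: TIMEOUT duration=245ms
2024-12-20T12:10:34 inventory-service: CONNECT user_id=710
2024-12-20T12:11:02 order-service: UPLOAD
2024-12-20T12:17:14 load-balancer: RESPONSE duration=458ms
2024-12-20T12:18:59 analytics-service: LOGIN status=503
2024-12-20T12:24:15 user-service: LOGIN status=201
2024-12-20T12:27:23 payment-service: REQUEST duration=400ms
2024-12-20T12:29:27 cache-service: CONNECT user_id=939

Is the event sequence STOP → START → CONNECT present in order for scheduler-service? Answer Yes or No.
Yes

To verify sequence order:

1. Find all events in sequence STOP → START → CONNECT for scheduler-service
2. Extract their timestamps
3. Check if timestamps are in ascending order
4. Result: Yes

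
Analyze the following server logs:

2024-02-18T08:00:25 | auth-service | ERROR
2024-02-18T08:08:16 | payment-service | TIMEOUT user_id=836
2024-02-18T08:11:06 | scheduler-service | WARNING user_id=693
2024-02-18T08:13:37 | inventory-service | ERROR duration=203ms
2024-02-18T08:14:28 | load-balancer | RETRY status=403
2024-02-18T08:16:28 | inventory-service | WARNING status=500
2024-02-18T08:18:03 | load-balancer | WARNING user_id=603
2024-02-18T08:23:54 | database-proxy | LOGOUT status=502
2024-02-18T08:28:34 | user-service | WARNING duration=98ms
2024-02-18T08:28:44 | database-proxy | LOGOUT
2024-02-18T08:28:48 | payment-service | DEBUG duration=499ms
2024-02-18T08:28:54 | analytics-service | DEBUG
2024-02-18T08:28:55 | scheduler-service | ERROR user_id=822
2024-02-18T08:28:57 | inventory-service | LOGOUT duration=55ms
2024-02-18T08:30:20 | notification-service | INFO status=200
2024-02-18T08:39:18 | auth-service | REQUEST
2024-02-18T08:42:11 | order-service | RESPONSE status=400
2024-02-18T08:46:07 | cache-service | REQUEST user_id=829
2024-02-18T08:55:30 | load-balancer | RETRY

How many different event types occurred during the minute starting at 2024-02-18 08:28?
4

To count unique event types:

1. Filter events in the minute starting at 2024-02-18 08:28
2. Extract event types from matching entries
3. Count unique types: 4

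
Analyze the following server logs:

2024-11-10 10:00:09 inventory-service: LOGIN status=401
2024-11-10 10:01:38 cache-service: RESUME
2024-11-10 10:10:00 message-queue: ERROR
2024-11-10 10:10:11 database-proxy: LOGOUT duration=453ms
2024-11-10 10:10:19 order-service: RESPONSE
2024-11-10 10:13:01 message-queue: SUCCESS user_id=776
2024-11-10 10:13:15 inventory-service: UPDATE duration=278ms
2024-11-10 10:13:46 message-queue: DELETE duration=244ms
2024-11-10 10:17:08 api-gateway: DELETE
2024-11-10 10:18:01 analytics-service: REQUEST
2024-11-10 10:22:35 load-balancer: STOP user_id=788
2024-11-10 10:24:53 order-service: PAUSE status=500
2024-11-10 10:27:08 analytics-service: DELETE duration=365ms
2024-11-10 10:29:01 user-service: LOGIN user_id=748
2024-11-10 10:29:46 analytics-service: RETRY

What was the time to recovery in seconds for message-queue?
181

To calculate recovery time:

1. Find ERROR event for message-queue: 2024-11-10 10:10:00
2. Find next SUCCESS event for message-queue: 2024-11-10 10:13:01
3. Recovery time: 2024-11-10 10:13:01 - 2024-11-10 10:10:00 = 181 seconds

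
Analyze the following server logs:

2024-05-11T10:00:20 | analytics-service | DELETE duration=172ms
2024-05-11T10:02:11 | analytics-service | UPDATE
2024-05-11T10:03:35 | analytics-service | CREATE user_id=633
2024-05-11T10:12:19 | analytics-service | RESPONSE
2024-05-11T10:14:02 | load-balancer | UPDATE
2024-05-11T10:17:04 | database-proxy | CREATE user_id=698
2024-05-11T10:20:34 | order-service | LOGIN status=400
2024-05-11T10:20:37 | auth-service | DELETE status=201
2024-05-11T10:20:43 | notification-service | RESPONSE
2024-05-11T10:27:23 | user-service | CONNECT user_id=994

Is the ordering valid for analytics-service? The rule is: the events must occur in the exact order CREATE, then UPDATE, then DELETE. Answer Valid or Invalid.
Invalid

To validate ordering:

1. Required order: CREATE → UPDATE → DELETE
2. Rule: the events must occur in the exact order CREATE, then UPDATE, then DELETE
3. Check actual order of events for analytics-service
4. Result: Invalid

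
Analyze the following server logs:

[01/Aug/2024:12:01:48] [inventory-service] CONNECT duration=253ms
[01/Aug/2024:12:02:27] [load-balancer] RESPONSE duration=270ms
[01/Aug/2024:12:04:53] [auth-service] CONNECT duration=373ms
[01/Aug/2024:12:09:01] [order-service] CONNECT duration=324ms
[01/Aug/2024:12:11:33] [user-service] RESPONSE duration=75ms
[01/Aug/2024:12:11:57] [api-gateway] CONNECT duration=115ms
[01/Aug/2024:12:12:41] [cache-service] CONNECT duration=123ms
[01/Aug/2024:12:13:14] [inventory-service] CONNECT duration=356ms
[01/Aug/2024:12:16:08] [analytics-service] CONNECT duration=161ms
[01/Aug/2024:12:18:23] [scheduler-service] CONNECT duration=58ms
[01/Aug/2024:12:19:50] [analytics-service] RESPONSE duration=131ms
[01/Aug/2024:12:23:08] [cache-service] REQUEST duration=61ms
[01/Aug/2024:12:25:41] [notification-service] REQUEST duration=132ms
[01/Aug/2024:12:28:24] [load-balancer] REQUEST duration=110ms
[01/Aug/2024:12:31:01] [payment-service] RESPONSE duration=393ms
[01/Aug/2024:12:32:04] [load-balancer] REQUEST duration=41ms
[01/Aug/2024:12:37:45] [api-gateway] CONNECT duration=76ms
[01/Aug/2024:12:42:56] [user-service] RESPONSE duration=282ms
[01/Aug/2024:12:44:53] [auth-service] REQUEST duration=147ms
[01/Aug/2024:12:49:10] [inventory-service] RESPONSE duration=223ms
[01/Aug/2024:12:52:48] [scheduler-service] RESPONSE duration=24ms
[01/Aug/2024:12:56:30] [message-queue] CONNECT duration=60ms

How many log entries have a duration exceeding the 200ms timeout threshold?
8

To count timeouts:

1. Threshold: 200ms
2. Extract duration from each log entry
3. Count entries where duration > 200
4. Timeout count: 8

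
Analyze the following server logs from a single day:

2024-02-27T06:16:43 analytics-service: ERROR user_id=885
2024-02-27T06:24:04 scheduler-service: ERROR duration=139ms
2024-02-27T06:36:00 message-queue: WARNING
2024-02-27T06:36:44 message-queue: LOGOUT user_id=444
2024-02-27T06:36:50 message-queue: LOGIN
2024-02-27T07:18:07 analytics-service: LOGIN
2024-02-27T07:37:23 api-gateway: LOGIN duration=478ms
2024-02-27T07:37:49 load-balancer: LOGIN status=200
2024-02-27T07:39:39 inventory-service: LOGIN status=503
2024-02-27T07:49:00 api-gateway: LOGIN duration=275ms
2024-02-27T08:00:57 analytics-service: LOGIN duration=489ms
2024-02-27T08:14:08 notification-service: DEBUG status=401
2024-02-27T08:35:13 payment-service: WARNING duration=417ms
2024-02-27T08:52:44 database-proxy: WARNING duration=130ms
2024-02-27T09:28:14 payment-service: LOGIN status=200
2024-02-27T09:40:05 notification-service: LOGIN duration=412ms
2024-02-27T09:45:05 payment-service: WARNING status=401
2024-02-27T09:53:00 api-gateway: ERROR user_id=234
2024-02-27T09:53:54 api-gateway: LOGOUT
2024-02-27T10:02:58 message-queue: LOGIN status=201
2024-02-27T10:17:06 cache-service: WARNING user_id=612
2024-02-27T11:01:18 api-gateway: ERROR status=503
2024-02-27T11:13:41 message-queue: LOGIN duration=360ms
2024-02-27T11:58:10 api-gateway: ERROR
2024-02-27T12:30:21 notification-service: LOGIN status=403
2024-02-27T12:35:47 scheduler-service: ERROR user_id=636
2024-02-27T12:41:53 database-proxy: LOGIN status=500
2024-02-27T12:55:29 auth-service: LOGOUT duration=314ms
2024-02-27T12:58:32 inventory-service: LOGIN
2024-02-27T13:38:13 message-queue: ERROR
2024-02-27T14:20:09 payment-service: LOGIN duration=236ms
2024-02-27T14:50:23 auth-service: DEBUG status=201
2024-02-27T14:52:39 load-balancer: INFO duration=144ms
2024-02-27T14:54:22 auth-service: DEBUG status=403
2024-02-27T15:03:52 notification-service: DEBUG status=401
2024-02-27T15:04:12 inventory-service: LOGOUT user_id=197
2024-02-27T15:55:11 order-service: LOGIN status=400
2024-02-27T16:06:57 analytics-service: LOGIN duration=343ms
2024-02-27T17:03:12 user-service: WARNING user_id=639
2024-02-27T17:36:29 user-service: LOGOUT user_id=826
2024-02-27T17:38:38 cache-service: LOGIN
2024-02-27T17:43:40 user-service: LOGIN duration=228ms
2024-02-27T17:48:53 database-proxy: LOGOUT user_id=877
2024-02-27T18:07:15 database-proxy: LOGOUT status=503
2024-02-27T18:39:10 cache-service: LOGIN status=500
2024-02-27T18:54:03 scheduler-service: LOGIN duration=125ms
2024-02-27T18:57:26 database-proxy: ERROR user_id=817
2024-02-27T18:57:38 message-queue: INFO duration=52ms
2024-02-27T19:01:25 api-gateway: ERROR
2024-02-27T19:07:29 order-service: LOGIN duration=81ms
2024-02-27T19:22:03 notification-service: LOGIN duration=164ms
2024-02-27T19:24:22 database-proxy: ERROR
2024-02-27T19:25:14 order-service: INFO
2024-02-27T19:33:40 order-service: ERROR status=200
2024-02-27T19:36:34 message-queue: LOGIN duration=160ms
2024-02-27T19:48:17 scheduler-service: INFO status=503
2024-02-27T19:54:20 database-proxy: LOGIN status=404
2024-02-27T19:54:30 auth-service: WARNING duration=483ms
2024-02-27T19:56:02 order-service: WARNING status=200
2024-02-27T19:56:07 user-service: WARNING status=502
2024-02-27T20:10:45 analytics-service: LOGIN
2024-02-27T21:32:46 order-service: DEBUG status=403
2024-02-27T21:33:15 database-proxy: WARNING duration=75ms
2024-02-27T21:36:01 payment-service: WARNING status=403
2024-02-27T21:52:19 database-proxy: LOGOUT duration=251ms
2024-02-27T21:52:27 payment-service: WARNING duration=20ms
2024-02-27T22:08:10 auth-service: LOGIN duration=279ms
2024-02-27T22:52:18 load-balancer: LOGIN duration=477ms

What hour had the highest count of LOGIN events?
7

To find the peak hour:

1. Group all LOGIN events by hour
2. Count events in each hour
3. Find hour with maximum count
4. Peak hour: 7 (with 5 events)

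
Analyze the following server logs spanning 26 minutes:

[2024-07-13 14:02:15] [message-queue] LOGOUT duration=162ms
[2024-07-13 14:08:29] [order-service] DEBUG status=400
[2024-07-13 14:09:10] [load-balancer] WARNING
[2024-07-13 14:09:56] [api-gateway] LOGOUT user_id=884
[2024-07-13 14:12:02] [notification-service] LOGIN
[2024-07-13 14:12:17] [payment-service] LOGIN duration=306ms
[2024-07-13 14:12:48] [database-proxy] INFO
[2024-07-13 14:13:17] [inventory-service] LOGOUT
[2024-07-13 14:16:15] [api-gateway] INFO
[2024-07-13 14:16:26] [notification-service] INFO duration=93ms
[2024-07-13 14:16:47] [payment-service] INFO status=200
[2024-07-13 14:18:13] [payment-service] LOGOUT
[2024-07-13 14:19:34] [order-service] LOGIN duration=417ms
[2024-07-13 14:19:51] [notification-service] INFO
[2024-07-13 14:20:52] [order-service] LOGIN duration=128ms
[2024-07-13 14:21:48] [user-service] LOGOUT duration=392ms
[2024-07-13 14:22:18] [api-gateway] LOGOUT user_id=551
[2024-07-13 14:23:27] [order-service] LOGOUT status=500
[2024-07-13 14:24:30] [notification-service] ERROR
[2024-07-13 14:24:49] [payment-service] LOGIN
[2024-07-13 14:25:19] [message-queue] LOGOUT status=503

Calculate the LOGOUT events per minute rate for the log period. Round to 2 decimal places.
0.31

To calculate the rate:

1. Count total LOGOUT events: 8
2. Total time period: 26 minutes
3. Rate = 8 / 26 = 0.31 events per minute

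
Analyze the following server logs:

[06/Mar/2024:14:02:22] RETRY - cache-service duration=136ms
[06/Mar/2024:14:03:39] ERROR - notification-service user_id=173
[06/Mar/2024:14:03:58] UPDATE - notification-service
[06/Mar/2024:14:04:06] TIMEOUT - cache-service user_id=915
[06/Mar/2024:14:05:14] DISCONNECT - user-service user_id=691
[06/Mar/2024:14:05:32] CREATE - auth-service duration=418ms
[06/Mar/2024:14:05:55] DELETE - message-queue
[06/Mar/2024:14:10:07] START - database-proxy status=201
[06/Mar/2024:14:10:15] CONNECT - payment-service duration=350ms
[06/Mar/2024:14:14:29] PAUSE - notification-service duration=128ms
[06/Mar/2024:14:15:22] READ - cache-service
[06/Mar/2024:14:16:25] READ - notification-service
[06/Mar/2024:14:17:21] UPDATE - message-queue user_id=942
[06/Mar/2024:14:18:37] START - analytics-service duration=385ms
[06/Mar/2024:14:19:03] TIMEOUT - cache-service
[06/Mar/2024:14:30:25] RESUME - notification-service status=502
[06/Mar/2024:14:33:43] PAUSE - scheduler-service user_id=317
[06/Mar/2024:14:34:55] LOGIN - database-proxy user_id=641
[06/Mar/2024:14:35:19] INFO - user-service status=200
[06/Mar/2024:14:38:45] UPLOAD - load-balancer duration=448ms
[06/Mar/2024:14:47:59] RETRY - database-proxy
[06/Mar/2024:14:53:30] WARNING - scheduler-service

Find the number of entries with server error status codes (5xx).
1

To find matching entries:

1. Pattern to match: server error status codes (5xx)
2. Scan each log entry for the pattern
3. Count matches: 1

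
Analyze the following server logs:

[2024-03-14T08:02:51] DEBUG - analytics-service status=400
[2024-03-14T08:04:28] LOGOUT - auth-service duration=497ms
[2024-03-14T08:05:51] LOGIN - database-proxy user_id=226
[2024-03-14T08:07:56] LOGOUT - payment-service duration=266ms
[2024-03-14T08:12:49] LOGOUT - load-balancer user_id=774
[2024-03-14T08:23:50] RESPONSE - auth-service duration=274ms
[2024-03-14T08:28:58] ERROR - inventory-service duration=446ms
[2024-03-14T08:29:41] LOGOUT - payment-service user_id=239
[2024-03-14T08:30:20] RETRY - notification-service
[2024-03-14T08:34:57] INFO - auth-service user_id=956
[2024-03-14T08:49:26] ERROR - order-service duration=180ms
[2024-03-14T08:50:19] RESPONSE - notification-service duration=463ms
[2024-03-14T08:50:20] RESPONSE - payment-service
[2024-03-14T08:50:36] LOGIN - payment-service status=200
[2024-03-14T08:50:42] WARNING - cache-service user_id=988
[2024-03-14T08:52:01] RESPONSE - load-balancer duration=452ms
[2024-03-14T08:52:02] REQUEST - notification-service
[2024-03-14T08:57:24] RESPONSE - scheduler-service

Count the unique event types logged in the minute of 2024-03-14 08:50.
3

To count unique event types:

1. Filter events in the minute starting at 2024-03-14 08:50
2. Extract event types from matching entries
3. Count unique types: 3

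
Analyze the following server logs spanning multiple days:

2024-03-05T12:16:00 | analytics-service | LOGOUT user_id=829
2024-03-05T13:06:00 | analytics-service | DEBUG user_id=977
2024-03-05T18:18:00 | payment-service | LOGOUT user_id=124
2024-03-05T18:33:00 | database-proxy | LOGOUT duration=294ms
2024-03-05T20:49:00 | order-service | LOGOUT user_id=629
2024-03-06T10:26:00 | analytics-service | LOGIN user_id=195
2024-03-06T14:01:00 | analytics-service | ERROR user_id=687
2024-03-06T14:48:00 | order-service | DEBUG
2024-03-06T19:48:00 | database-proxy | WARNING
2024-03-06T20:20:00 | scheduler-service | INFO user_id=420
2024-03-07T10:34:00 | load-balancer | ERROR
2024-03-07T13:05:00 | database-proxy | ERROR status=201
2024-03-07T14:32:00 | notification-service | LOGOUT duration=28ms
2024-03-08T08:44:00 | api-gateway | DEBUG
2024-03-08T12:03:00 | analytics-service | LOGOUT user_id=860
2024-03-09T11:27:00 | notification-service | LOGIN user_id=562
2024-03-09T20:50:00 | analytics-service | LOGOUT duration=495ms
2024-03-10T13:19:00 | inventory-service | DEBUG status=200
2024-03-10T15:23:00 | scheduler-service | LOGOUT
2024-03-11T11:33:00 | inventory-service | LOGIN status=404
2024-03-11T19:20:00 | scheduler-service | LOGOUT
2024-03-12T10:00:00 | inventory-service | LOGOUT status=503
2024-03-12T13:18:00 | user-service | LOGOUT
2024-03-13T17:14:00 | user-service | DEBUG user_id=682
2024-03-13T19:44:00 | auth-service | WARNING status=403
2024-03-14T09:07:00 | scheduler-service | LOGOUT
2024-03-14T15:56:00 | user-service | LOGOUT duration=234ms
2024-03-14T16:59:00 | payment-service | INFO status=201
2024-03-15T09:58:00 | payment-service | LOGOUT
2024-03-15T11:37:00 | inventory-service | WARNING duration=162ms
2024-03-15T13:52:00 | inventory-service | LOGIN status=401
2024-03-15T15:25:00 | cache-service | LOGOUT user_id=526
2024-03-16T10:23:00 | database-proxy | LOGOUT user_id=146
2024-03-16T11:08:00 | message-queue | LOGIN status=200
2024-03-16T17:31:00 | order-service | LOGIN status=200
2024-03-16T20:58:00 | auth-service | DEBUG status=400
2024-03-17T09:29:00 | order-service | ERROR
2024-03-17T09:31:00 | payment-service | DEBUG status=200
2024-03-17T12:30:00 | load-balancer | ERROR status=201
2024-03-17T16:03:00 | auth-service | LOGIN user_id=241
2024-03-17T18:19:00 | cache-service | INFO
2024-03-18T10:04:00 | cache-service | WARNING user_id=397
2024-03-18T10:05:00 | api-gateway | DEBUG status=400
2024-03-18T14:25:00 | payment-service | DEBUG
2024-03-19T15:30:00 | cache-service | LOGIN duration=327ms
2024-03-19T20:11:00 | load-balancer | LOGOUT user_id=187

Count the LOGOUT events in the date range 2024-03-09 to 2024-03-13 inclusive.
5

To filter by date range:

1. Date range: 2024-03-09 through 2024-03-13, both dates inclusive
2. Filter for LOGOUT events whose date falls in this range
3. Count matching events: 5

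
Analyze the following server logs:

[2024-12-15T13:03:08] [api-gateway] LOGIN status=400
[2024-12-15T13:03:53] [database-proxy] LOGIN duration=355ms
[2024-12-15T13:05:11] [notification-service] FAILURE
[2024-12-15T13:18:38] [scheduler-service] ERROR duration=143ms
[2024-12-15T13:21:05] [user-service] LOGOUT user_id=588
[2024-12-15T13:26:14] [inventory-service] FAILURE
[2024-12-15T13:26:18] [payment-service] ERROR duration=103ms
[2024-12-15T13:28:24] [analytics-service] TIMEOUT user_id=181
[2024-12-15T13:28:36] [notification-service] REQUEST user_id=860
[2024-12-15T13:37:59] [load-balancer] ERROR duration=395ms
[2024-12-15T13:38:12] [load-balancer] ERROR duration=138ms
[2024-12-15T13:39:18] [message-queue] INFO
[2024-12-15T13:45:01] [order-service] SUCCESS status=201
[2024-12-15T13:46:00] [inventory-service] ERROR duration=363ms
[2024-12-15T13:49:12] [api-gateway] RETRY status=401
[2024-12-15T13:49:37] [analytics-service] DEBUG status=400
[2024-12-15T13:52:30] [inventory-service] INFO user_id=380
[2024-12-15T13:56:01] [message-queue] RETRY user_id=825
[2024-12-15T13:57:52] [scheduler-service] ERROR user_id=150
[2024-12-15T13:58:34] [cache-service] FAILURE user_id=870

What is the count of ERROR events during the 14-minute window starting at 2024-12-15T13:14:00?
2

To count events in the time window:

1. Window boundaries: 2024-12-15T13:14:00 to 2024-12-15T13:28:00
2. Filter for ERROR events within this window
3. Count matching events: 2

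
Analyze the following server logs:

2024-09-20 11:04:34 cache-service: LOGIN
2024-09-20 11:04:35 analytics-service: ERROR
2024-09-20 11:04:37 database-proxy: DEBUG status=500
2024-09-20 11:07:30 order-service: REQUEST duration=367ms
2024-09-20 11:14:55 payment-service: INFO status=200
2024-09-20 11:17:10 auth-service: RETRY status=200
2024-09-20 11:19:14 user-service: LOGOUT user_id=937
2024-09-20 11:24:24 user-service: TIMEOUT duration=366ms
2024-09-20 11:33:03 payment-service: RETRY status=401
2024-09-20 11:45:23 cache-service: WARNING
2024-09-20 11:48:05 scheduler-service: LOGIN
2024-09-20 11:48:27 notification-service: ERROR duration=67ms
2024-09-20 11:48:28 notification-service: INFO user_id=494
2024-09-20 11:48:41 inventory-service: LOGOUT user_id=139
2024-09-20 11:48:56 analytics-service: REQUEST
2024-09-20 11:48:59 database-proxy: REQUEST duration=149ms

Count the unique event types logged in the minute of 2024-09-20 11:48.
5

To count unique event types:

1. Filter events in the minute starting at 2024-09-20 11:48
2. Extract event types from matching entries
3. Count unique types: 5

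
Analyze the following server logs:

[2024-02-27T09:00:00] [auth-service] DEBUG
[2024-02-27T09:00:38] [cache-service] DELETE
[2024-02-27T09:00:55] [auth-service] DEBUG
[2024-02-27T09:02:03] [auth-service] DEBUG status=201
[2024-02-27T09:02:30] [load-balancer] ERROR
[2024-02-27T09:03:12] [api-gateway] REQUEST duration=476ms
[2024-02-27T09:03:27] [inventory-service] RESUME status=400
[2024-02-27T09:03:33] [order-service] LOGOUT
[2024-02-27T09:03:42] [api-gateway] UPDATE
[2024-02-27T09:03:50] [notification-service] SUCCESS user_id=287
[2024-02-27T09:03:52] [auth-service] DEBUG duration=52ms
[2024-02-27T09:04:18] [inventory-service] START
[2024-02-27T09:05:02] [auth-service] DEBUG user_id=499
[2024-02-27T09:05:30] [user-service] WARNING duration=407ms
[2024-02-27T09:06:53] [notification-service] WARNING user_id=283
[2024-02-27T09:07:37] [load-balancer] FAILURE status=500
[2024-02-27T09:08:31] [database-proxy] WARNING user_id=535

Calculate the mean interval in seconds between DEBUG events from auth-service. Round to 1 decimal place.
75.5

To calculate average interval:

1. Find all DEBUG events for auth-service in order
2. Calculate time gaps between consecutive events
3. Compute mean of gaps: 302 / 4 = 75.5 seconds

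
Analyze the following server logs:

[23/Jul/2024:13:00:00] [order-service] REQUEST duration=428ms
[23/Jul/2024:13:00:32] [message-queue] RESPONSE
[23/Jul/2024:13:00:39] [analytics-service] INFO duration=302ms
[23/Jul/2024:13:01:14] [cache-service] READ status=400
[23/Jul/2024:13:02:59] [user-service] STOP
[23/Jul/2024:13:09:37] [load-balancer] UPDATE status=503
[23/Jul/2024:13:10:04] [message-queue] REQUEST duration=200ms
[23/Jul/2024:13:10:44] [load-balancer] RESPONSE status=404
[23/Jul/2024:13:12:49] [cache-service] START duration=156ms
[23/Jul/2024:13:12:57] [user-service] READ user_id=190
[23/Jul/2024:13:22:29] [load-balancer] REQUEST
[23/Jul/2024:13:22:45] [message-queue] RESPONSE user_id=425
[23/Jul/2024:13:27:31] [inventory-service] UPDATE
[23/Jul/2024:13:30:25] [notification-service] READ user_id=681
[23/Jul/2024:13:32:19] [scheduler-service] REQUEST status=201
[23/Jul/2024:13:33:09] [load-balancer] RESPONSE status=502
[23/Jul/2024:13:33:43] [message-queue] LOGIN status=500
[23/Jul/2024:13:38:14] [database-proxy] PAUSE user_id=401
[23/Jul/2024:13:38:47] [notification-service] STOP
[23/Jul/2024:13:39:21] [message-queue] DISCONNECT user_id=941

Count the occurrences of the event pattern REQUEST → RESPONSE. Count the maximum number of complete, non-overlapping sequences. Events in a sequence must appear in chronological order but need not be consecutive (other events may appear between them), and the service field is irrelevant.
4

To count sequences:

1. Look for pattern: REQUEST → RESPONSE
2. Greedily scan the log in chronological order, matching each sequence element in turn (ignoring service)
3. Each time the full pattern completes, increment the count and restart matching from the next event
4. Complete non-overlapping sequences found: 4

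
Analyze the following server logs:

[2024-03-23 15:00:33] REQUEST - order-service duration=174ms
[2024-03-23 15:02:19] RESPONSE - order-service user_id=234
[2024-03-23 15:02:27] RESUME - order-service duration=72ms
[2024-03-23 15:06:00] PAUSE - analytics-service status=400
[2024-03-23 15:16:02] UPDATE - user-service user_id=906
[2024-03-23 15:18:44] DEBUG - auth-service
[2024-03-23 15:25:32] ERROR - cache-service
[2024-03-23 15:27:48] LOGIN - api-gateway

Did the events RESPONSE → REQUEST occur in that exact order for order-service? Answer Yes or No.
No

To verify sequence order:

1. Find all events in sequence RESPONSE → REQUEST for order-service
2. Extract their timestamps
3. Check if timestamps are in ascending order
4. Result: No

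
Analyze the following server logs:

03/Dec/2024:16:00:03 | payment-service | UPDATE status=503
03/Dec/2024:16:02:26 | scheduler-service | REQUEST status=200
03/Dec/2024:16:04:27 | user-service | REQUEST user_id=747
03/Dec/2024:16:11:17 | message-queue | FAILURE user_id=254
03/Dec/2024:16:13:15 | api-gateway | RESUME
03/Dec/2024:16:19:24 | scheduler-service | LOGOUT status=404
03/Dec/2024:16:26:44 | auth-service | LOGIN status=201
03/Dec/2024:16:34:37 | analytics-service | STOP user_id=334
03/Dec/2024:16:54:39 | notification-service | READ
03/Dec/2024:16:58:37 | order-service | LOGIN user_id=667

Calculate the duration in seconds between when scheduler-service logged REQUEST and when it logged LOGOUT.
1018

To find the time between events:

1. Locate the first REQUEST event for scheduler-service: 03/Dec/2024:16:02:26
2. Locate the first LOGOUT event for scheduler-service: 03/Dec/2024:16:19:24
3. Calculate the difference: 03/Dec/2024:16:19:24 - 03/Dec/2024:16:02:26 = 1018 seconds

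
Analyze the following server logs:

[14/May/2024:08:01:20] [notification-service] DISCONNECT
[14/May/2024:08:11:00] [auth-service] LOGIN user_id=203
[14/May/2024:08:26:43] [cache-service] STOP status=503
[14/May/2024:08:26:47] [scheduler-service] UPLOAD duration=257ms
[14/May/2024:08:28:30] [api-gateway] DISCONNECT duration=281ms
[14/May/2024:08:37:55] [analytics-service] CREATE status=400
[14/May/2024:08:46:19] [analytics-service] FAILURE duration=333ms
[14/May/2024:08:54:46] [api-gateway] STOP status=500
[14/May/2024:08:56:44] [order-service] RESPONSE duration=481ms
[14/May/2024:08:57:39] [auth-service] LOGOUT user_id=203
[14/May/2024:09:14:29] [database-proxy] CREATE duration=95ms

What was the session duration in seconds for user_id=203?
2799

To calculate session duration:

1. Find LOGIN event for user_id=203: 14/May/2024:08:11:00
2. Find LOGOUT event for user_id=203: 14/May/2024:08:57:39
3. Session duration: 14/May/2024:08:57:39 - 14/May/2024:08:11:00 = 2799 seconds (46 minutes)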